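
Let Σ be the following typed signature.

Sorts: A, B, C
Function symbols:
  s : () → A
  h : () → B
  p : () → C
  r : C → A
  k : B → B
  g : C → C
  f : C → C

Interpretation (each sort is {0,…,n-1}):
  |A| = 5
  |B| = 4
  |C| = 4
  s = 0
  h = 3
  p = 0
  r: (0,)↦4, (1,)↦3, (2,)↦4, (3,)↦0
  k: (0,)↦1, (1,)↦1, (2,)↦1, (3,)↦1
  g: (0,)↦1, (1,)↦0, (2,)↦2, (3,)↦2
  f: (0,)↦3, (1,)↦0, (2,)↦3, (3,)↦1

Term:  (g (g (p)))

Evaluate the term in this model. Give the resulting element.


  p = 0
  (g (p)) = g(0,) = 1
  (g (g (p))) = g(1,) = 0

value = 0


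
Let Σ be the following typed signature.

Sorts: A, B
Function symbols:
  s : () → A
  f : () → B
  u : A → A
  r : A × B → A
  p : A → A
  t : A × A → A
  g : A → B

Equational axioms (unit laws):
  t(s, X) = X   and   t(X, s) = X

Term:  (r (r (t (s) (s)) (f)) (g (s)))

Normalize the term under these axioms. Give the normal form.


normal form = (r (r (s) (f)) (g (s)))

1. (r (r (t (s) (s)) (f)) (g (s)))  →  (r (r (s) (f)) (g (s)))


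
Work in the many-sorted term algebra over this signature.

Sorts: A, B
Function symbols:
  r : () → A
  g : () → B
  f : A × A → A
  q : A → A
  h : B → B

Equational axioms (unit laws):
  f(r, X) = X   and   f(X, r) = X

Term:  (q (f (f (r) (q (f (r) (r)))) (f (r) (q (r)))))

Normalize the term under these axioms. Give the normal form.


normal form = (q (f (q (r)) (q (r))))

1. (q (f (f (r) (q (f (r) (r)))) (f (r) (q (r)))))  →  (q (f (q (f (r) (r))) (f (r) (q (r)))))
2. (q (f (q (f (r) (r))) (f (r) (q (r)))))  →  (q (f (q (r)) (f (r) (q (r)))))
3. (q (f (q (r)) (f (r) (q (r)))))  →  (q (f (q (r)) (q (r))))


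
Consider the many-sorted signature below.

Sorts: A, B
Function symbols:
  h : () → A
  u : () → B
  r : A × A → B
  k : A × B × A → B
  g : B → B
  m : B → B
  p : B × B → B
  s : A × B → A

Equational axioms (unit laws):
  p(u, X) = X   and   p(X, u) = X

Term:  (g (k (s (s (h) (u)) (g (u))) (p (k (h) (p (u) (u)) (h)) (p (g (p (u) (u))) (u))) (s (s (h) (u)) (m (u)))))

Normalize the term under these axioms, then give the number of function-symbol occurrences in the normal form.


1. (g (k (s (s (h) (u)) (g (u))) (p (k (h) (p (u) (u)) (h)) (p (g (p (u) (u))) (u))) (s (s (h) (u)) (m (u)))))  →  (g (k (s (s (h) (u)) (g (u))) (p (k (h) (u) (h)) (p (g (p (u) (u))) (u))) (s (s (h) (u)) (m (u)))))
2. (g (k (s (s (h) (u)) (g (u))) (p (k (h) (u) (h)) (p (g (p (u) (u))) (u))) (s (s (h) (u)) (m (u)))))  →  (g (k (s (s (h) (u)) (g (u))) (p (k (h) (u) (h)) (g (p (u) (u)))) (s (s (h) (u)) (m (u)))))
3. (g (k (s (s (h) (u)) (g (u))) (p (k (h) (u) (h)) (g (p (u) (u)))) (s (s (h) (u)) (m (u)))))  →  (g (k (s (s (h) (u)) (g (u))) (p (k (h) (u) (h)) (g (u))) (s (s (h) (u)) (m (u)))))
normal form: (g (k (s (s (h) (u)) (g (u))) (p (k (h) (u) (h)) (g (u))) (s (s (h) (u)) (m (u)))))

size = 21


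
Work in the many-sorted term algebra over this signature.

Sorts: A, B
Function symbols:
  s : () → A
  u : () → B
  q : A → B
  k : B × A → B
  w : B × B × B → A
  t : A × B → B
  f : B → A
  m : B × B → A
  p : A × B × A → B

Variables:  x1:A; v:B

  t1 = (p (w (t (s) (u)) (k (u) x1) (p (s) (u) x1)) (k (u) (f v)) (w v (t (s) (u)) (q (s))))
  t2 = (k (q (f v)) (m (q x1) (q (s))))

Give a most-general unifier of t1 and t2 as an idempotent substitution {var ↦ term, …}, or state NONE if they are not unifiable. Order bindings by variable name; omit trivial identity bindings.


head clash or occurs-check failure — not unifiable

NONE (not unifiable)


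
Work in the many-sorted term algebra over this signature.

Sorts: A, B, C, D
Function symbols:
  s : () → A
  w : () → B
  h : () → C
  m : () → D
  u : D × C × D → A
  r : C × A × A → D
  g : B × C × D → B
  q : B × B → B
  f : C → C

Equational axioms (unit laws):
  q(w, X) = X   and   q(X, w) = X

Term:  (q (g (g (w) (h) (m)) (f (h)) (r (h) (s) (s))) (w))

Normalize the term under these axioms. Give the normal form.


normal form = (g (g (w) (h) (m)) (f (h)) (r (h) (s) (s)))

1. (q (g (g (w) (h) (m)) (f (h)) (r (h) (s) (s))) (w))  →  (g (g (w) (h) (m)) (f (h)) (r (h) (s) (s)))


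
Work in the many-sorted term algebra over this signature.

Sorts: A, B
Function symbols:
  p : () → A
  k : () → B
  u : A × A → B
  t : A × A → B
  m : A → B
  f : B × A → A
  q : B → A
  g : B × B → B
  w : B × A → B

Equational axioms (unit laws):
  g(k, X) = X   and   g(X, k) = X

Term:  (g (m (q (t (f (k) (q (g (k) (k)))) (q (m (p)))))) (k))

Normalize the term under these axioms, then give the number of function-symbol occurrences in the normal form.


1. (g (m (q (t (f (k) (q (g (k) (k)))) (q (m (p)))))) (k))  →  (m (q (t (f (k) (q (g (k) (k)))) (q (m (p))))))
2. (m (q (t (f (k) (q (g (k) (k)))) (q (m (p))))))  →  (m (q (t (f (k) (q (k))) (q (m (p))))))
normal form: (m (q (t (f (k) (q (k))) (q (m (p))))))

size = 10


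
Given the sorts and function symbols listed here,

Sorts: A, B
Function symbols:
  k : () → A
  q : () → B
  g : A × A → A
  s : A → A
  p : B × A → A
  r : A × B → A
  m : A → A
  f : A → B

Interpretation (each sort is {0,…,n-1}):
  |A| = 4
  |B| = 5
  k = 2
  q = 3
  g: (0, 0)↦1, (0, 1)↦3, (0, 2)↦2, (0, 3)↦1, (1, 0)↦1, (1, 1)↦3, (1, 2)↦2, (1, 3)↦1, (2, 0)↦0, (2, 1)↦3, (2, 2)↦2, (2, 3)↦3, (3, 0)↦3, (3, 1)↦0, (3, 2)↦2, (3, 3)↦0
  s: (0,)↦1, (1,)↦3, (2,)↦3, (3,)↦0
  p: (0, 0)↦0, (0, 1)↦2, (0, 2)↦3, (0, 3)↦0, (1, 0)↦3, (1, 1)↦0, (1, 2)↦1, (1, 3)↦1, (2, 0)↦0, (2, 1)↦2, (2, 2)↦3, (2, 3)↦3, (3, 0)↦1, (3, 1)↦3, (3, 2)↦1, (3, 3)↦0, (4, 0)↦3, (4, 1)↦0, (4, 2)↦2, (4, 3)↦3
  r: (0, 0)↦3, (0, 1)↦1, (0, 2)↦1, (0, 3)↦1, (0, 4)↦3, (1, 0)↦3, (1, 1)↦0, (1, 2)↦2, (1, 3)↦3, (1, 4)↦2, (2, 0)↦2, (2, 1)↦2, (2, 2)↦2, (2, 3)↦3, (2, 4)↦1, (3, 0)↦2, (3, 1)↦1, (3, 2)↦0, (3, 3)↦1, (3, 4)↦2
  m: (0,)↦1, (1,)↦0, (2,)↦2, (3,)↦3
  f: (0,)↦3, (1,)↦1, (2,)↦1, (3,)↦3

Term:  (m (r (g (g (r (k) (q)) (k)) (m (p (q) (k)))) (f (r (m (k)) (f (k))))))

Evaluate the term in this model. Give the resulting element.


  k = 2
  q = 3
  (r (k) (q)) = r(2, 3) = 3
  k = 2
  (g (r (k) (q)) (k)) = g(3, 2) = 2
  q = 3
  k = 2
  (p (q) (k)) = p(3, 2) = 1
  (m (p (q) (k))) = m(1,) = 0
  (g (g (r (k) (q)) (k)) (m (p (q) (k)))) = g(2, 0) = 0
  k = 2
  (m (k)) = m(2,) = 2
  k = 2
  (f (k)) = f(2,) = 1
  (r (m (k)) (f (k))) = r(2, 1) = 2
  (f (r (m (k)) (f (k)))) = f(2,) = 1
  (r (g (g (r (k) (q)) (k)) (m (p (q) (k)))) (f (r (m (k)) (f (k))))) = r(0, 1) = 1
  (m (r (g (g (r (k) (q)) (k)) (m (p (q) (k)))) (f (r (m (k)) (f (k)))))) = m(1,) = 0

value = 0


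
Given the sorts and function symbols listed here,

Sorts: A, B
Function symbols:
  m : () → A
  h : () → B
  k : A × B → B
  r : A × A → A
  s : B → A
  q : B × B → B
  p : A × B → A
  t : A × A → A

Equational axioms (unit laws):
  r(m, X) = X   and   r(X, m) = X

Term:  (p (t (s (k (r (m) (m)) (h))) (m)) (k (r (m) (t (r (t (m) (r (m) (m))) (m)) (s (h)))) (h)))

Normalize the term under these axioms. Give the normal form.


normal form = (p (t (s (k (m) (h))) (m)) (k (t (t (m) (m)) (s (h))) (h)))

1. (p (t (s (k (r (m) (m)) (h))) (m)) (k (r (m) (t (r (t (m) (r (m) (m))) (m)) (s (h)))) (h)))  →  (p (t (s (k (m) (h))) (m)) (k (r (m) (t (r (t (m) (r (m) (m))) (m)) (s (h)))) (h)))
2. (p (t (s (k (m) (h))) (m)) (k (r (m) (t (r (t (m) (r (m) (m))) (m)) (s (h)))) (h)))  →  (p (t (s (k (m) (h))) (m)) (k (t (r (t (m) (r (m) (m))) (m)) (s (h))) (h)))
3. (p (t (s (k (m) (h))) (m)) (k (t (r (t (m) (r (m) (m))) (m)) (s (h))) (h)))  →  (p (t (s (k (m) (h))) (m)) (k (t (t (m) (r (m) (m))) (s (h))) (h)))
4. (p (t (s (k (m) (h))) (m)) (k (t (t (m) (r (m) (m))) (s (h))) (h)))  →  (p (t (s (k (m) (h))) (m)) (k (t (t (m) (m)) (s (h))) (h)))


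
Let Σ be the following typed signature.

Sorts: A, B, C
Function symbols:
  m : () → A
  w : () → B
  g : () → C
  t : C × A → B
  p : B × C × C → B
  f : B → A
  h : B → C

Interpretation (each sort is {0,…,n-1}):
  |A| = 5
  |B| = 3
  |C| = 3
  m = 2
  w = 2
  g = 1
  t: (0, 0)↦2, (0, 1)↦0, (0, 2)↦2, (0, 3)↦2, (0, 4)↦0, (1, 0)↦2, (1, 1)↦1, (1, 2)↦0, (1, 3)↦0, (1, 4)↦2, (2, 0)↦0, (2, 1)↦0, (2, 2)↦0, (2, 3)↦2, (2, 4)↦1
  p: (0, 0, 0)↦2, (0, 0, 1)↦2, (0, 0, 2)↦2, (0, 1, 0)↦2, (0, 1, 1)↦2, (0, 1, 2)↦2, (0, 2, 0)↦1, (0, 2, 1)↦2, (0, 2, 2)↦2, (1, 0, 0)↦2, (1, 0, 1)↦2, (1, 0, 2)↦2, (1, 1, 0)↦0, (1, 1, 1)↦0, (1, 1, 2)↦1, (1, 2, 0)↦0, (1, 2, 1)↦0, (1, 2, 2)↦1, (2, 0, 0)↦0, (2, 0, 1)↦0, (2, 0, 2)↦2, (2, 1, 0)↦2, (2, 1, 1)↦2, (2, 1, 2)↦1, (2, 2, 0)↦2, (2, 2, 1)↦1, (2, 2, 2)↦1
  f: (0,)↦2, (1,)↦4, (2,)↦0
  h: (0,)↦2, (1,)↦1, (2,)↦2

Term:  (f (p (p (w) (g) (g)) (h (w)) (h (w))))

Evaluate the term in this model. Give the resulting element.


value = 4

  w = 2
  g = 1
  g = 1
  (p (w) (g) (g)) = p(2, 1, 1) = 2
  w = 2
  (h (w)) = h(2,) = 2
  w = 2
  (h (w)) = h(2,) = 2
  (p (p (w) (g) (g)) (h (w)) (h (w))) = p(2, 2, 2) = 1
  (f (p (p (w) (g) (g)) (h (w)) (h (w)))) = f(1,) = 4


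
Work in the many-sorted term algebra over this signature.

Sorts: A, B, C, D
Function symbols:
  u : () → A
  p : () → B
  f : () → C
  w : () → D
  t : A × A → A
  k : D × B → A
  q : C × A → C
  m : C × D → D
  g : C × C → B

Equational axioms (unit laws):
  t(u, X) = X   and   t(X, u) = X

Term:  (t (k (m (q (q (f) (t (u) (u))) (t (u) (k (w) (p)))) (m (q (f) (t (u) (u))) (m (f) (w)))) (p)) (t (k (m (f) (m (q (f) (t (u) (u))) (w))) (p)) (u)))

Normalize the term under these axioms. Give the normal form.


normal form = (t (k (m (q (q (f) (u)) (k (w) (p))) (m (q (f) (u)) (m (f) (w)))) (p)) (k (m (f) (m (q (f) (u)) (w))) (p)))

1. (t (k (m (q (q (f) (t (u) (u))) (t (u) (k (w) (p)))) (m (q (f) (t (u) (u))) (m (f) (w)))) (p)) (t (k (m (f) (m (q (f) (t (u) (u))) (w))) (p)) (u)))  →  (t (k (m (q (q (f) (u)) (t (u) (k (w) (p)))) (m (q (f) (t (u) (u))) (m (f) (w)))) (p)) (t (k (m (f) (m (q (f) (t (u) (u))) (w))) (p)) (u)))
2. (t (k (m (q (q (f) (u)) (t (u) (k (w) (p)))) (m (q (f) (t (u) (u))) (m (f) (w)))) (p)) (t (k (m (f) (m (q (f) (t (u) (u))) (w))) (p)) (u)))  →  (t (k (m (q (q (f) (u)) (k (w) (p))) (m (q (f) (t (u) (u))) (m (f) (w)))) (p)) (t (k (m (f) (m (q (f) (t (u) (u))) (w))) (p)) (u)))
3. (t (k (m (q (q (f) (u)) (k (w) (p))) (m (q (f) (t (u) (u))) (m (f) (w)))) (p)) (t (k (m (f) (m (q (f) (t (u) (u))) (w))) (p)) (u)))  →  (t (k (m (q (q (f) (u)) (k (w) (p))) (m (q (f) (u)) (m (f) (w)))) (p)) (t (k (m (f) (m (q (f) (t (u) (u))) (w))) (p)) (u)))
4. (t (k (m (q (q (f) (u)) (k (w) (p))) (m (q (f) (u)) (m (f) (w)))) (p)) (t (k (m (f) (m (q (f) (t (u) (u))) (w))) (p)) (u)))  →  (t (k (m (q (q (f) (u)) (k (w) (p))) (m (q (f) (u)) (m (f) (w)))) (p)) (k (m (f) (m (q (f) (t (u) (u))) (w))) (p)))
5. (t (k (m (q (q (f) (u)) (k (w) (p))) (m (q (f) (u)) (m (f) (w)))) (p)) (k (m (f) (m (q (f) (t (u) (u))) (w))) (p)))  →  (t (k (m (q (q (f) (u)) (k (w) (p))) (m (q (f) (u)) (m (f) (w)))) (p)) (k (m (f) (m (q (f) (u)) (w))) (p)))


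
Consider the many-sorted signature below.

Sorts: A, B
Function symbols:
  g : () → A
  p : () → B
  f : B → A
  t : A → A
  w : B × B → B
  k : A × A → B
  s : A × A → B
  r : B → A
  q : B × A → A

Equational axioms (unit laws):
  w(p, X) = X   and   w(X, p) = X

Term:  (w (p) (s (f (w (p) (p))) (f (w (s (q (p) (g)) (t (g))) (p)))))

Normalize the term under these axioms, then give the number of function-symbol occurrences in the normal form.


size = 10

1. (w (p) (s (f (w (p) (p))) (f (w (s (q (p) (g)) (t (g))) (p)))))  →  (s (f (w (p) (p))) (f (w (s (q (p) (g)) (t (g))) (p))))
2. (s (f (w (p) (p))) (f (w (s (q (p) (g)) (t (g))) (p))))  →  (s (f (p)) (f (w (s (q (p) (g)) (t (g))) (p))))
3. (s (f (p)) (f (w (s (q (p) (g)) (t (g))) (p))))  →  (s (f (p)) (f (s (q (p) (g)) (t (g)))))
normal form: (s (f (p)) (f (s (q (p) (g)) (t (g)))))


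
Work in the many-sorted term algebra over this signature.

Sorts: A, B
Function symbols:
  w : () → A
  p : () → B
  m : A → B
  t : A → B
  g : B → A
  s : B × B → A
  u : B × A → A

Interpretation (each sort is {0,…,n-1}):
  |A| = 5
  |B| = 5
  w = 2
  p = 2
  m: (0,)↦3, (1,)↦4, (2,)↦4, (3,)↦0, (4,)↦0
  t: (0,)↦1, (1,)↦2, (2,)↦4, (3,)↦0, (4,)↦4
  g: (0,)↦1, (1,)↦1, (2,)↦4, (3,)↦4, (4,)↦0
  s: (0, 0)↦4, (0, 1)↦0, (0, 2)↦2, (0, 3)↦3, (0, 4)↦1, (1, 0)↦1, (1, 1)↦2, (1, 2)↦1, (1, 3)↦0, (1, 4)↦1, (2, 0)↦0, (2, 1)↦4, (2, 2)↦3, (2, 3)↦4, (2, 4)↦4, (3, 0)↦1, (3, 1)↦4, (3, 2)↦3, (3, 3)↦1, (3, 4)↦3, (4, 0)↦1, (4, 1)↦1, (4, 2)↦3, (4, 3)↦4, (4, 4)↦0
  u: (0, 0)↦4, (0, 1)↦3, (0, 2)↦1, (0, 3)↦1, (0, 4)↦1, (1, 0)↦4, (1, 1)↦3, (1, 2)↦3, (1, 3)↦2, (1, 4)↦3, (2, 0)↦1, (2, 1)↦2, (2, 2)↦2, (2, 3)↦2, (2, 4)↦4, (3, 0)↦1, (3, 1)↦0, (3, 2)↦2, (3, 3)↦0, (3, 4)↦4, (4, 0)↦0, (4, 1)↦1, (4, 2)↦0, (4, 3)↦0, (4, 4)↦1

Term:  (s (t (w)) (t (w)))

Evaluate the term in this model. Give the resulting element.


value = 0

  w = 2
  (t (w)) = t(2,) = 4
  w = 2
  (t (w)) = t(2,) = 4
  (s (t (w)) (t (w))) = s(4, 4) = 0


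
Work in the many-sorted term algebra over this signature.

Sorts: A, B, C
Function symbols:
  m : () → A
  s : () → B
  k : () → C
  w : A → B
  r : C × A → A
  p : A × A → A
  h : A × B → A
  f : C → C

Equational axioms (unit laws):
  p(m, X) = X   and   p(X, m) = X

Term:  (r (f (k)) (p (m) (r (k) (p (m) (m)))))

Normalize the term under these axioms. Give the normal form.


1. (r (f (k)) (p (m) (r (k) (p (m) (m)))))  →  (r (f (k)) (r (k) (p (m) (m))))
2. (r (f (k)) (r (k) (p (m) (m))))  →  (r (f (k)) (r (k) (m)))

normal form = (r (f (k)) (r (k) (m)))


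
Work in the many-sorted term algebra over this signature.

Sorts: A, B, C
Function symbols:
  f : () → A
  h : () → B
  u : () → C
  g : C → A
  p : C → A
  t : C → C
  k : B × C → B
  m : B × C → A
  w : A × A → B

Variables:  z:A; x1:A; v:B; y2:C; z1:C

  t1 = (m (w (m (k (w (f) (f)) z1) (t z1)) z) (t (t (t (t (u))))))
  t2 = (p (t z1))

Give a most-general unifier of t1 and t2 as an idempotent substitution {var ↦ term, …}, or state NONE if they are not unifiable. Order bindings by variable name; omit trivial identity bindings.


head clash or occurs-check failure — not unifiable

NONE (not unifiable)


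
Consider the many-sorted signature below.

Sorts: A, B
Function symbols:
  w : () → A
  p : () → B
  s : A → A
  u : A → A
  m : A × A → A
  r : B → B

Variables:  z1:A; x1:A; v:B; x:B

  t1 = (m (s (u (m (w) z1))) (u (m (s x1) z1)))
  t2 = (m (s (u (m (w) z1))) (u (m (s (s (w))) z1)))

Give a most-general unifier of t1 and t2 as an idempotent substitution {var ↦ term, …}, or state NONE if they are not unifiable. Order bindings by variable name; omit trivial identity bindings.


{x1 ↦ (s (w))}


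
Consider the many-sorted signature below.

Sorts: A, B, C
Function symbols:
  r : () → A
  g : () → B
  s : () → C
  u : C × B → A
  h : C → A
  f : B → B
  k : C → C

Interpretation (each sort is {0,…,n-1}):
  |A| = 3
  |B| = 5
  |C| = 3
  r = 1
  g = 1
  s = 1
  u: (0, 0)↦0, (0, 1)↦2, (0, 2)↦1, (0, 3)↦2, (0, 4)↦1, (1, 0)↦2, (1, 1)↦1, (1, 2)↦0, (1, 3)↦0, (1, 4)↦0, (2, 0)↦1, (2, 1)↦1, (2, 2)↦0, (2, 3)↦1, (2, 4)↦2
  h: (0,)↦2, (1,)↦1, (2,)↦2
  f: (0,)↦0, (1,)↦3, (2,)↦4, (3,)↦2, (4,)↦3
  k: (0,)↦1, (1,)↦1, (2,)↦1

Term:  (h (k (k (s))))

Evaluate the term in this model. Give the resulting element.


value = 1

  s = 1
  (k (s)) = k(1,) = 1
  (k (k (s))) = k(1,) = 1
  (h (k (k (s)))) = h(1,) = 1


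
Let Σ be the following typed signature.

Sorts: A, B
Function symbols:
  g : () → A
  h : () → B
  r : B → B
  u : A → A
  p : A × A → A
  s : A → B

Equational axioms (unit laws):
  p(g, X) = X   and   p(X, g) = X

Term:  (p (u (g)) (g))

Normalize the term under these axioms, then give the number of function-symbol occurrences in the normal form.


size = 2

1. (p (u (g)) (g))  →  (u (g))
normal form: (u (g))


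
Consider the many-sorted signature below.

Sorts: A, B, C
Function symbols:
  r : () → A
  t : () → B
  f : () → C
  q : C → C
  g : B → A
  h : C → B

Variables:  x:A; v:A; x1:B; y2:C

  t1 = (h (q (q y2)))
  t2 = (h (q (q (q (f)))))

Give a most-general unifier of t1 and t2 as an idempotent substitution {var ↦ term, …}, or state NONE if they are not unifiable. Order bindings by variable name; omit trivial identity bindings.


{y2 ↦ (q (f))}


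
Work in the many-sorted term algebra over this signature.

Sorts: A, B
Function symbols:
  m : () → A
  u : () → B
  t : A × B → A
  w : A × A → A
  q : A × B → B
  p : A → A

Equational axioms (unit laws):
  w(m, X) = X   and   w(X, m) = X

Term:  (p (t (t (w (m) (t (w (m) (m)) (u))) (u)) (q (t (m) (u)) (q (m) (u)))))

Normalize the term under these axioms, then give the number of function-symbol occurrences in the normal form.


1. (p (t (t (w (m) (t (w (m) (m)) (u))) (u)) (q (t (m) (u)) (q (m) (u)))))  →  (p (t (t (t (w (m) (m)) (u)) (u)) (q (t (m) (u)) (q (m) (u)))))
2. (p (t (t (t (w (m) (m)) (u)) (u)) (q (t (m) (u)) (q (m) (u)))))  →  (p (t (t (t (m) (u)) (u)) (q (t (m) (u)) (q (m) (u)))))
normal form: (p (t (t (t (m) (u)) (u)) (q (t (m) (u)) (q (m) (u)))))

size = 14


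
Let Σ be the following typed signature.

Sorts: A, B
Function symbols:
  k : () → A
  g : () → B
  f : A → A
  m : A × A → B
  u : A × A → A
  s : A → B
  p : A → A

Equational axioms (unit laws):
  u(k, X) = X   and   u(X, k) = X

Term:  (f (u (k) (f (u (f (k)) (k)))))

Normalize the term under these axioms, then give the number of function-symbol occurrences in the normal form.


size = 4

1. (f (u (k) (f (u (f (k)) (k)))))  →  (f (f (u (f (k)) (k))))
2. (f (f (u (f (k)) (k))))  →  (f (f (f (k))))
normal form: (f (f (f (k))))


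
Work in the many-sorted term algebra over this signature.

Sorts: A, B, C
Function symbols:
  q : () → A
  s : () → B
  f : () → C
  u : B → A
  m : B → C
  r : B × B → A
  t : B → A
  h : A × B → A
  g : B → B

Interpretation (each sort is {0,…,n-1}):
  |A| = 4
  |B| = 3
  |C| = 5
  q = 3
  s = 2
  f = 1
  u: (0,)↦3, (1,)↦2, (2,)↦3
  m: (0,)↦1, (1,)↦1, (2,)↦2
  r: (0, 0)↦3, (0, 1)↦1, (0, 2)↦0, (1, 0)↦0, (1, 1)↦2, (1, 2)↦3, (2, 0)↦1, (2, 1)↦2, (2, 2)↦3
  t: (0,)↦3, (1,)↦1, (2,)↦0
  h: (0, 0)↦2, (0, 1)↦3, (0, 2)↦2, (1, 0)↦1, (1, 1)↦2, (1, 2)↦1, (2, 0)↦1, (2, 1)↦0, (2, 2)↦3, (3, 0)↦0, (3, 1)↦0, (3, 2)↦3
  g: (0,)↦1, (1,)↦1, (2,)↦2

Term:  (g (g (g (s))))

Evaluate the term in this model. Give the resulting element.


value = 2

  s = 2
  (g (s)) = g(2,) = 2
  (g (g (s))) = g(2,) = 2
  (g (g (g (s)))) = g(2,) = 2


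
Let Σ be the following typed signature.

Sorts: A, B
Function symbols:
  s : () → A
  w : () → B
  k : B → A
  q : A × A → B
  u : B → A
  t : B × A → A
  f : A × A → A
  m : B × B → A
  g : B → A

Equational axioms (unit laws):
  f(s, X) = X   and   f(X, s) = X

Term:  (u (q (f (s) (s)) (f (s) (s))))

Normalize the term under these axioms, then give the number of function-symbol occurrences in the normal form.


size = 4

1. (u (q (f (s) (s)) (f (s) (s))))  →  (u (q (s) (f (s) (s))))
2. (u (q (s) (f (s) (s))))  →  (u (q (s) (s)))
normal form: (u (q (s) (s)))


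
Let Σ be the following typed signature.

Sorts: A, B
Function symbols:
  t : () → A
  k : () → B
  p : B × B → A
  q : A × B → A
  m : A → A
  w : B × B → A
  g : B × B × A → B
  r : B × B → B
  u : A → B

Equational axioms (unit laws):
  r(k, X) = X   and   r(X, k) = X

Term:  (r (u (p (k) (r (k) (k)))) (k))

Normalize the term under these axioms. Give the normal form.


normal form = (u (p (k) (k)))

1. (r (u (p (k) (r (k) (k)))) (k))  →  (u (p (k) (r (k) (k))))
2. (u (p (k) (r (k) (k))))  →  (u (p (k) (k)))


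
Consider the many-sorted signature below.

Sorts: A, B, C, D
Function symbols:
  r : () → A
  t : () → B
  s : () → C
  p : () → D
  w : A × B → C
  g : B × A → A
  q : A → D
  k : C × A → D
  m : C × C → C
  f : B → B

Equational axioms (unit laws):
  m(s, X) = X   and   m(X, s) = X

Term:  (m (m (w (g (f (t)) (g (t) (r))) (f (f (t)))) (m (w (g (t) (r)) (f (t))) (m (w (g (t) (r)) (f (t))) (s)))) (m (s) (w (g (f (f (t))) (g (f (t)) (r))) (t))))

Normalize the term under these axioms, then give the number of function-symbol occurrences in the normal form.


size = 35

1. (m (m (w (g (f (t)) (g (t) (r))) (f (f (t)))) (m (w (g (t) (r)) (f (t))) (m (w (g (t) (r)) (f (t))) (s)))) (m (s) (w (g (f (f (t))) (g (f (t)) (r))) (t))))  →  (m (m (w (g (f (t)) (g (t) (r))) (f (f (t)))) (m (w (g (t) (r)) (f (t))) (w (g (t) (r)) (f (t))))) (m (s) (w (g (f (f (t))) (g (f (t)) (r))) (t))))
2. (m (m (w (g (f (t)) (g (t) (r))) (f (f (t)))) (m (w (g (t) (r)) (f (t))) (w (g (t) (r)) (f (t))))) (m (s) (w (g (f (f (t))) (g (f (t)) (r))) (t))))  →  (m (m (w (g (f (t)) (g (t) (r))) (f (f (t)))) (m (w (g (t) (r)) (f (t))) (w (g (t) (r)) (f (t))))) (w (g (f (f (t))) (g (f (t)) (r))) (t)))
normal form: (m (m (w (g (f (t)) (g (t) (r))) (f (f (t)))) (m (w (g (t) (r)) (f (t))) (w (g (t) (r)) (f (t))))) (w (g (f (f (t))) (g (f (t)) (r))) (t)))


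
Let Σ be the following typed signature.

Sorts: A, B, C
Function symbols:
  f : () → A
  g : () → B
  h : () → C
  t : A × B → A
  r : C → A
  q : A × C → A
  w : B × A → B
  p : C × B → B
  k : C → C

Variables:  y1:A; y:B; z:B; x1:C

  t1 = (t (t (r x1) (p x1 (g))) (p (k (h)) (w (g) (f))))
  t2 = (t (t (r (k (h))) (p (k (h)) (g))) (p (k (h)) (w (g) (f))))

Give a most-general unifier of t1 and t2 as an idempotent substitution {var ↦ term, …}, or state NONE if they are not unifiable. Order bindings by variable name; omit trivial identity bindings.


{x1 ↦ (k (h))}


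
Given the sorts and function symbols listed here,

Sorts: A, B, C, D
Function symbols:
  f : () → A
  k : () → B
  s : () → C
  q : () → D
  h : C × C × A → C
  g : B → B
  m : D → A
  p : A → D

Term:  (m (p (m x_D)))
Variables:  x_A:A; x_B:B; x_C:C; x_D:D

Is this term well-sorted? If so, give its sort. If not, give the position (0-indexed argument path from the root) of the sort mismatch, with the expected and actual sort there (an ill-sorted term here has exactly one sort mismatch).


      x_D : D
    (m x_D) : A
  (p (m x_D)) : D
(m (p (m x_D))) : A

well-sorted; sort = A


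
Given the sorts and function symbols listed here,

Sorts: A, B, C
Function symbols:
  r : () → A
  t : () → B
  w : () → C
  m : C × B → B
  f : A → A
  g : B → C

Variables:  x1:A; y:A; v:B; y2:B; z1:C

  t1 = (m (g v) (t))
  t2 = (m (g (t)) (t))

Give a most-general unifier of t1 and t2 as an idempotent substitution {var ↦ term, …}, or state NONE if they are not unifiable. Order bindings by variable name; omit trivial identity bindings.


{v ↦ (t)}


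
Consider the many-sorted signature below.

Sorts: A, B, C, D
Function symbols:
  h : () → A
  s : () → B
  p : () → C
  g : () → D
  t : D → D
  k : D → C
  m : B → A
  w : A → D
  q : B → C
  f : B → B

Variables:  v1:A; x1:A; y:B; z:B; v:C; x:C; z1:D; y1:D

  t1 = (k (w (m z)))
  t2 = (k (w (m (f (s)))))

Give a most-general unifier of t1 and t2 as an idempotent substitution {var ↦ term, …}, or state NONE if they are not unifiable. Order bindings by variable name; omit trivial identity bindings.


{z ↦ (f (s))}


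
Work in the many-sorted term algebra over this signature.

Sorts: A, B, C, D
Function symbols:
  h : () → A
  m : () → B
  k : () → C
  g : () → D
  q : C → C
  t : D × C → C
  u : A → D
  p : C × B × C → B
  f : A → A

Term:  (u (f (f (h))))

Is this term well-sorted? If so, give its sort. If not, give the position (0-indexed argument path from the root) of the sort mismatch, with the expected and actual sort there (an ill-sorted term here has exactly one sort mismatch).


well-sorted; sort = D

      (h) : A
    (f (h)) : A
  (f (f (h))) : A
(u (f (f (h)))) : D


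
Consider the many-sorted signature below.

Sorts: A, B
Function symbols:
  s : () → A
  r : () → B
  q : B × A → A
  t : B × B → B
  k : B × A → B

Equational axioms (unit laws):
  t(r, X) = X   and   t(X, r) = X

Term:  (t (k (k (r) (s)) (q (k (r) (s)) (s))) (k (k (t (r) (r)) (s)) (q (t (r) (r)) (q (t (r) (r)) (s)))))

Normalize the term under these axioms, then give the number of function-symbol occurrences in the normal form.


1. (t (k (k (r) (s)) (q (k (r) (s)) (s))) (k (k (t (r) (r)) (s)) (q (t (r) (r)) (q (t (r) (r)) (s)))))  →  (t (k (k (r) (s)) (q (k (r) (s)) (s))) (k (k (r) (s)) (q (t (r) (r)) (q (t (r) (r)) (s)))))
2. (t (k (k (r) (s)) (q (k (r) (s)) (s))) (k (k (r) (s)) (q (t (r) (r)) (q (t (r) (r)) (s)))))  →  (t (k (k (r) (s)) (q (k (r) (s)) (s))) (k (k (r) (s)) (q (r) (q (t (r) (r)) (s)))))
3. (t (k (k (r) (s)) (q (k (r) (s)) (s))) (k (k (r) (s)) (q (r) (q (t (r) (r)) (s)))))  →  (t (k (k (r) (s)) (q (k (r) (s)) (s))) (k (k (r) (s)) (q (r) (q (r) (s)))))
normal form: (t (k (k (r) (s)) (q (k (r) (s)) (s))) (k (k (r) (s)) (q (r) (q (r) (s)))))

size = 19


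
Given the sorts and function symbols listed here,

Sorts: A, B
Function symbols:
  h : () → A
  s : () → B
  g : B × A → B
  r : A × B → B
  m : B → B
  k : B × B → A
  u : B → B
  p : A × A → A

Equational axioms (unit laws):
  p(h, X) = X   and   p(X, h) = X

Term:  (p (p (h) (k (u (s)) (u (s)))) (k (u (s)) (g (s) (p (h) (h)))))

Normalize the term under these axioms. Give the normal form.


1. (p (p (h) (k (u (s)) (u (s)))) (k (u (s)) (g (s) (p (h) (h)))))  →  (p (k (u (s)) (u (s))) (k (u (s)) (g (s) (p (h) (h)))))
2. (p (k (u (s)) (u (s))) (k (u (s)) (g (s) (p (h) (h)))))  →  (p (k (u (s)) (u (s))) (k (u (s)) (g (s) (h))))

normal form = (p (k (u (s)) (u (s))) (k (u (s)) (g (s) (h))))


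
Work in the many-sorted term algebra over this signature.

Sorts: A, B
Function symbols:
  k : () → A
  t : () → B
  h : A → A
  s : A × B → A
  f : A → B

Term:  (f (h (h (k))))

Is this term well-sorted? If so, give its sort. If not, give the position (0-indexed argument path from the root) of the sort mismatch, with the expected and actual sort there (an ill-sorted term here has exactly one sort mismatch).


well-sorted; sort = B

      (k) : A
    (h (k)) : A
  (h (h (k))) : A
(f (h (h (k)))) : B


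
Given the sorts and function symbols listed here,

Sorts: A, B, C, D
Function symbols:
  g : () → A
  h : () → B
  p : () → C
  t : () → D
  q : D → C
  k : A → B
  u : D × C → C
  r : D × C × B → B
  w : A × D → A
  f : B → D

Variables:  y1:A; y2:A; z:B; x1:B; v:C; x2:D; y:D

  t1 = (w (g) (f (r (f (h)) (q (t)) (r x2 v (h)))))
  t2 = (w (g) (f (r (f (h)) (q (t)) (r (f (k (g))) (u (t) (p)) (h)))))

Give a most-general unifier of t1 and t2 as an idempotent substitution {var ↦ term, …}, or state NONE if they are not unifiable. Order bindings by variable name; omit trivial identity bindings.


{v ↦ (u (t) (p)), x2 ↦ (f (k (g)))}


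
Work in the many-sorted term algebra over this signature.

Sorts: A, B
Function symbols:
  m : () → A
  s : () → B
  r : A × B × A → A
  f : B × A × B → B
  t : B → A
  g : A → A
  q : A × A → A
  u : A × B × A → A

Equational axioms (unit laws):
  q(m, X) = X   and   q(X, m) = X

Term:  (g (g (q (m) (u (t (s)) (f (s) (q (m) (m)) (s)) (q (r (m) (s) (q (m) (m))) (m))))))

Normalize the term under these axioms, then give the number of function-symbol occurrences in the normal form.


1. (g (g (q (m) (u (t (s)) (f (s) (q (m) (m)) (s)) (q (r (m) (s) (q (m) (m))) (m))))))  →  (g (g (u (t (s)) (f (s) (q (m) (m)) (s)) (q (r (m) (s) (q (m) (m))) (m)))))
2. (g (g (u (t (s)) (f (s) (q (m) (m)) (s)) (q (r (m) (s) (q (m) (m))) (m)))))  →  (g (g (u (t (s)) (f (s) (m) (s)) (q (r (m) (s) (q (m) (m))) (m)))))
3. (g (g (u (t (s)) (f (s) (m) (s)) (q (r (m) (s) (q (m) (m))) (m)))))  →  (g (g (u (t (s)) (f (s) (m) (s)) (r (m) (s) (q (m) (m))))))
4. (g (g (u (t (s)) (f (s) (m) (s)) (r (m) (s) (q (m) (m))))))  →  (g (g (u (t (s)) (f (s) (m) (s)) (r (m) (s) (m)))))
normal form: (g (g (u (t (s)) (f (s) (m) (s)) (r (m) (s) (m)))))

size = 13


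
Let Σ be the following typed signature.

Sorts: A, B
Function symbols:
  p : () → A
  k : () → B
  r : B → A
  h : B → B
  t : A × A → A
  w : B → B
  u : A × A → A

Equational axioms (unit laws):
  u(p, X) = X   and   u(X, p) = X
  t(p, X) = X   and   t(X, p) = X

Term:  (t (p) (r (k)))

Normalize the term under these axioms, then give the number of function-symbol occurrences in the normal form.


size = 2

1. (t (p) (r (k)))  →  (r (k))
normal form: (r (k))


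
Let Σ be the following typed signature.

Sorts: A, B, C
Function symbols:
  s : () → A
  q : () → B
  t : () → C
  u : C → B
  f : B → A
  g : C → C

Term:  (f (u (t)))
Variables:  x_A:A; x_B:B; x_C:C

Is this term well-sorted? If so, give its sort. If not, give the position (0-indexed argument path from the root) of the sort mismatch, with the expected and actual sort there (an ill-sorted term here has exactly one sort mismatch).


    (t) : C
  (u (t)) : B
(f (u (t))) : A

well-sorted; sort = A


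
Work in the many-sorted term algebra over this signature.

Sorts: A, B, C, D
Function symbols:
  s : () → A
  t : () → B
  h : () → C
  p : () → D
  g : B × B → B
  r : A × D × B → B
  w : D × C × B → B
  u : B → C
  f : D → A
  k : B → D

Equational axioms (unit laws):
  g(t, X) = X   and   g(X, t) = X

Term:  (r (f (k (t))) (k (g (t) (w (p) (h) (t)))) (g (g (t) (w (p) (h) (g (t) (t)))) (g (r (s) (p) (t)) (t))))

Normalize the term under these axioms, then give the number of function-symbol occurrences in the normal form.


1. (r (f (k (t))) (k (g (t) (w (p) (h) (t)))) (g (g (t) (w (p) (h) (g (t) (t)))) (g (r (s) (p) (t)) (t))))  →  (r (f (k (t))) (k (w (p) (h) (t))) (g (g (t) (w (p) (h) (g (t) (t)))) (g (r (s) (p) (t)) (t))))
2. (r (f (k (t))) (k (w (p) (h) (t))) (g (g (t) (w (p) (h) (g (t) (t)))) (g (r (s) (p) (t)) (t))))  →  (r (f (k (t))) (k (w (p) (h) (t))) (g (w (p) (h) (g (t) (t))) (g (r (s) (p) (t)) (t))))
3. (r (f (k (t))) (k (w (p) (h) (t))) (g (w (p) (h) (g (t) (t))) (g (r (s) (p) (t)) (t))))  →  (r (f (k (t))) (k (w (p) (h) (t))) (g (w (p) (h) (t)) (g (r (s) (p) (t)) (t))))
4. (r (f (k (t))) (k (w (p) (h) (t))) (g (w (p) (h) (t)) (g (r (s) (p) (t)) (t))))  →  (r (f (k (t))) (k (w (p) (h) (t))) (g (w (p) (h) (t)) (r (s) (p) (t))))
normal form: (r (f (k (t))) (k (w (p) (h) (t))) (g (w (p) (h) (t)) (r (s) (p) (t))))

size = 18


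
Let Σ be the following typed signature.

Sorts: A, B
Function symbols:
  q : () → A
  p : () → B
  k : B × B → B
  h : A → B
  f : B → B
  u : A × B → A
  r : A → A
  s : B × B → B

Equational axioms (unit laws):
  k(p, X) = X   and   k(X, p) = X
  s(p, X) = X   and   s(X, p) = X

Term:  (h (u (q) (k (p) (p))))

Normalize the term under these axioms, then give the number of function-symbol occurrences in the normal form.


1. (h (u (q) (k (p) (p))))  →  (h (u (q) (p)))
normal form: (h (u (q) (p)))

size = 4


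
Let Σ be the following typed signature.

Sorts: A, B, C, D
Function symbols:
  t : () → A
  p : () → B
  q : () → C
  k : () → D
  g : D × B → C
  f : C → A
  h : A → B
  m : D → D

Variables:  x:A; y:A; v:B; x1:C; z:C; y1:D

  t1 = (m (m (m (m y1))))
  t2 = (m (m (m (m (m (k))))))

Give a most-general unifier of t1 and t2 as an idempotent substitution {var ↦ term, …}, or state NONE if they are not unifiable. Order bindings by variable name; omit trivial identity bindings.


{y1 ↦ (m (k))}


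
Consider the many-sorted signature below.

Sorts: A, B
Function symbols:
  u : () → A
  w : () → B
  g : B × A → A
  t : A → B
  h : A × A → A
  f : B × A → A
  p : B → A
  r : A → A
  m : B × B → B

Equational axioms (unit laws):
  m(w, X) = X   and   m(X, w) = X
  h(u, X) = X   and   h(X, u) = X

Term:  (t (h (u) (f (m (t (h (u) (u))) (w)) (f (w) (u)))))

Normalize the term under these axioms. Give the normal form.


1. (t (h (u) (f (m (t (h (u) (u))) (w)) (f (w) (u)))))  →  (t (f (m (t (h (u) (u))) (w)) (f (w) (u))))
2. (t (f (m (t (h (u) (u))) (w)) (f (w) (u))))  →  (t (f (t (h (u) (u))) (f (w) (u))))
3. (t (f (t (h (u) (u))) (f (w) (u))))  →  (t (f (t (u)) (f (w) (u))))

normal form = (t (f (t (u)) (f (w) (u))))


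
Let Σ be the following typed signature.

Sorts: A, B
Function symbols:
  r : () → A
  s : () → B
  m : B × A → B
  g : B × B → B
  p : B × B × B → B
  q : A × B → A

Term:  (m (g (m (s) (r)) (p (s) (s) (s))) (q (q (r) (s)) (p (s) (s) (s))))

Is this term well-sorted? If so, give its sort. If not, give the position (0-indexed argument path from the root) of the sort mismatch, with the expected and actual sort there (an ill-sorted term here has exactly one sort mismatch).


      (s) : B
      (r) : A
    (m (s) (r)) : B
      (s) : B
      (s) : B
      (s) : B
    (p (s) (s) (s)) : B
  (g (m (s) (r)) (p (s) (s) (s))) : B
      (r) : A
      (s) : B
    (q (r) (s)) : A
      (s) : B
      (s) : B
      (s) : B
    (p (s) (s) (s)) : B
  (q (q (r) (s)) (p (s) (s) (s))) : A
(m (g (m (s) (r)) (p (s) (s) (s))) (q (q (r) (s)) (p (s) (s) (s)))) : B

well-sorted; sort = B


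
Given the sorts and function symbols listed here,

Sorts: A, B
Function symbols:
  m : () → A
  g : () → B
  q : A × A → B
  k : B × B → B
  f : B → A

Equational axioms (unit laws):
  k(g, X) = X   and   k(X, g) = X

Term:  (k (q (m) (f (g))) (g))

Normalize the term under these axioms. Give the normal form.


1. (k (q (m) (f (g))) (g))  →  (q (m) (f (g)))

normal form = (q (m) (f (g)))


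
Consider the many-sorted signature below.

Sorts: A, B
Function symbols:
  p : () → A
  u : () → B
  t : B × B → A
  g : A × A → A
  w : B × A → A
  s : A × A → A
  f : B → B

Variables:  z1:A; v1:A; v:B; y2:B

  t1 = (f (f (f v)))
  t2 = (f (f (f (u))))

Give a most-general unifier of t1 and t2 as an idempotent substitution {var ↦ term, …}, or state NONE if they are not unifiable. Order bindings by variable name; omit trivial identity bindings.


{v ↦ (u)}


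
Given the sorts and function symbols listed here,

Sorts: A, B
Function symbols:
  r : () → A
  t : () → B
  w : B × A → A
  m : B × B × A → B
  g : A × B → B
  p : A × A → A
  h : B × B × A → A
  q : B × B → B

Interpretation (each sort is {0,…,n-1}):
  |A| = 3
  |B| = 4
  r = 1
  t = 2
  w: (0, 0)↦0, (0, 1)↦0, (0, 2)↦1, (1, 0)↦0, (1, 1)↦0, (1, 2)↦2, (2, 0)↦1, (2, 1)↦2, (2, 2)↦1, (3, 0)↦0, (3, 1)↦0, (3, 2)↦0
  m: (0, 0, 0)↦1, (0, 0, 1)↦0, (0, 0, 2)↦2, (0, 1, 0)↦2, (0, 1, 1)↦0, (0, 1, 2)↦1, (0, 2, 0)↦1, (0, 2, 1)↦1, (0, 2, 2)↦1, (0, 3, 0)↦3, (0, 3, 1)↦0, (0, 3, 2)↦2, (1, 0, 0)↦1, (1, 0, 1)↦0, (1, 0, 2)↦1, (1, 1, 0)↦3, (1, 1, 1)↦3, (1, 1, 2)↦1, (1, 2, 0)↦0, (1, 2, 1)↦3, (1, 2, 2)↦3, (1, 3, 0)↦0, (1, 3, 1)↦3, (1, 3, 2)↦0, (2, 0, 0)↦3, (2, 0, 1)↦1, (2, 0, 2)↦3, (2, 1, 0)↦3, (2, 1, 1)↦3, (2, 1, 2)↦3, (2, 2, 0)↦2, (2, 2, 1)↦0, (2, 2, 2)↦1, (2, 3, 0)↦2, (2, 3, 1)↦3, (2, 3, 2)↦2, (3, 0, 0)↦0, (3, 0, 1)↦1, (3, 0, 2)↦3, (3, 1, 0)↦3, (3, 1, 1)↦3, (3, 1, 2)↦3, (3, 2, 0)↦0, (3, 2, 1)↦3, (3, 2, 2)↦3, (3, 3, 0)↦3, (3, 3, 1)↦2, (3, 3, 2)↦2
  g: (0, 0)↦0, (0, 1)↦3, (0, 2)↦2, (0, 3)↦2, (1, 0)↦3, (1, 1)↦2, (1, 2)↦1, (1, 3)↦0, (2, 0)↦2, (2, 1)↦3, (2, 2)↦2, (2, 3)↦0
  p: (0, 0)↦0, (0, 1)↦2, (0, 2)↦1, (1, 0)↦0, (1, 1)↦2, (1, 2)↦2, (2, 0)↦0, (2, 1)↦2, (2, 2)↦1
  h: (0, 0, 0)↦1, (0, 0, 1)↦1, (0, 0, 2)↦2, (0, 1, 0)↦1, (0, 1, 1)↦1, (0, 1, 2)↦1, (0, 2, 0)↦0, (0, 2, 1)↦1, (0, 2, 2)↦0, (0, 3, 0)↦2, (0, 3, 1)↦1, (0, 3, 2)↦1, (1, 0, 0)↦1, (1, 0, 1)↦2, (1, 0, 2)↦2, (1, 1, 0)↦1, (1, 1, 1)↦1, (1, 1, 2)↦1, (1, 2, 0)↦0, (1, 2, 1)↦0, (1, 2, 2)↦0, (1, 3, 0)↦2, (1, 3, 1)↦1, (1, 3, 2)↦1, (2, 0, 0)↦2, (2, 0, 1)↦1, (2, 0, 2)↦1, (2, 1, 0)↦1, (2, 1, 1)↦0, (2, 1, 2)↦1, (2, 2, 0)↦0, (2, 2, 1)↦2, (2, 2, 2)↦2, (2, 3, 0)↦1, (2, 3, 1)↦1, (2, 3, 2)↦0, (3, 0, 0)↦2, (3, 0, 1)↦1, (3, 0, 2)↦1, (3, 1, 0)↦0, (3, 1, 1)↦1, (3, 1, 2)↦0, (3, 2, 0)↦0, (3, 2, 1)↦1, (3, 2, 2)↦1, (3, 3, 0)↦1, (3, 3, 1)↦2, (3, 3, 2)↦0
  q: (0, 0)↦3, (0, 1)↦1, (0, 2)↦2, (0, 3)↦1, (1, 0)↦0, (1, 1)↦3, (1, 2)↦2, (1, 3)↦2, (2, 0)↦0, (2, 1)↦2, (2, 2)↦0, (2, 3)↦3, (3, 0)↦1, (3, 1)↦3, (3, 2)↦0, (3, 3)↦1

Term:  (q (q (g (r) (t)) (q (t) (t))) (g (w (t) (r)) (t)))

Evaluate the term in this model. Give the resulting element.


  r = 1
  t = 2
  (g (r) (t)) = g(1, 2) = 1
  t = 2
  t = 2
  (q (t) (t)) = q(2, 2) = 0
  (q (g (r) (t)) (q (t) (t))) = q(1, 0) = 0
  t = 2
  r = 1
  (w (t) (r)) = w(2, 1) = 2
  t = 2
  (g (w (t) (r)) (t)) = g(2, 2) = 2
  (q (q (g (r) (t)) (q (t) (t))) (g (w (t) (r)) (t))) = q(0, 2) = 2

value = 2


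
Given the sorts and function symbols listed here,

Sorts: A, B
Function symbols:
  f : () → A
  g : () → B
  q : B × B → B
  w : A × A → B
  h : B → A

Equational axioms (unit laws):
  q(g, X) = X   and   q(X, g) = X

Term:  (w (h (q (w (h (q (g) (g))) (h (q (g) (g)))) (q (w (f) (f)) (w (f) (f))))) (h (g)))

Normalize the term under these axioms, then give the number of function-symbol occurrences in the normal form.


size = 17

1. (w (h (q (w (h (q (g) (g))) (h (q (g) (g)))) (q (w (f) (f)) (w (f) (f))))) (h (g)))  →  (w (h (q (w (h (g)) (h (q (g) (g)))) (q (w (f) (f)) (w (f) (f))))) (h (g)))
2. (w (h (q (w (h (g)) (h (q (g) (g)))) (q (w (f) (f)) (w (f) (f))))) (h (g)))  →  (w (h (q (w (h (g)) (h (g))) (q (w (f) (f)) (w (f) (f))))) (h (g)))
normal form: (w (h (q (w (h (g)) (h (g))) (q (w (f) (f)) (w (f) (f))))) (h (g)))


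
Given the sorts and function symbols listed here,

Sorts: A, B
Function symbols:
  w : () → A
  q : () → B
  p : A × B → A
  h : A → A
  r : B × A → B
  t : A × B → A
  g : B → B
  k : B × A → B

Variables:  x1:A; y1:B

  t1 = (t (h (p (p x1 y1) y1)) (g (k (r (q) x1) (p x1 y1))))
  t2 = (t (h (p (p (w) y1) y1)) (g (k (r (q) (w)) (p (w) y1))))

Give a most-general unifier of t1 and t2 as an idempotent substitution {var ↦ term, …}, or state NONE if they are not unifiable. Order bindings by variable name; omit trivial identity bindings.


{x1 ↦ (w)}


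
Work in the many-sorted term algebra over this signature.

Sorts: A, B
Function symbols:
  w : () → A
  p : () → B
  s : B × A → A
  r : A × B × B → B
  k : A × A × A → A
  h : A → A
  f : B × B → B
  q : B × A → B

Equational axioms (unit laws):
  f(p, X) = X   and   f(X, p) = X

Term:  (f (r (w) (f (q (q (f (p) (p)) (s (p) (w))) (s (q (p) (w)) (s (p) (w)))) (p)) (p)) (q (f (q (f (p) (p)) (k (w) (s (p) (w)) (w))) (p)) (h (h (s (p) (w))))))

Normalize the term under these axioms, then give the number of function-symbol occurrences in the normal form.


size = 31

1. (f (r (w) (f (q (q (f (p) (p)) (s (p) (w))) (s (q (p) (w)) (s (p) (w)))) (p)) (p)) (q (f (q (f (p) (p)) (k (w) (s (p) (w)) (w))) (p)) (h (h (s (p) (w))))))  →  (f (r (w) (q (q (f (p) (p)) (s (p) (w))) (s (q (p) (w)) (s (p) (w)))) (p)) (q (f (q (f (p) (p)) (k (w) (s (p) (w)) (w))) (p)) (h (h (s (p) (w))))))
2. (f (r (w) (q (q (f (p) (p)) (s (p) (w))) (s (q (p) (w)) (s (p) (w)))) (p)) (q (f (q (f (p) (p)) (k (w) (s (p) (w)) (w))) (p)) (h (h (s (p) (w))))))  →  (f (r (w) (q (q (p) (s (p) (w))) (s (q (p) (w)) (s (p) (w)))) (p)) (q (f (q (f (p) (p)) (k (w) (s (p) (w)) (w))) (p)) (h (h (s (p) (w))))))
3. (f (r (w) (q (q (p) (s (p) (w))) (s (q (p) (w)) (s (p) (w)))) (p)) (q (f (q (f (p) (p)) (k (w) (s (p) (w)) (w))) (p)) (h (h (s (p) (w))))))  →  (f (r (w) (q (q (p) (s (p) (w))) (s (q (p) (w)) (s (p) (w)))) (p)) (q (q (f (p) (p)) (k (w) (s (p) (w)) (w))) (h (h (s (p) (w))))))
4. (f (r (w) (q (q (p) (s (p) (w))) (s (q (p) (w)) (s (p) (w)))) (p)) (q (q (f (p) (p)) (k (w) (s (p) (w)) (w))) (h (h (s (p) (w))))))  →  (f (r (w) (q (q (p) (s (p) (w))) (s (q (p) (w)) (s (p) (w)))) (p)) (q (q (p) (k (w) (s (p) (w)) (w))) (h (h (s (p) (w))))))
normal form: (f (r (w) (q (q (p) (s (p) (w))) (s (q (p) (w)) (s (p) (w)))) (p)) (q (q (p) (k (w) (s (p) (w)) (w))) (h (h (s (p) (w))))))
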